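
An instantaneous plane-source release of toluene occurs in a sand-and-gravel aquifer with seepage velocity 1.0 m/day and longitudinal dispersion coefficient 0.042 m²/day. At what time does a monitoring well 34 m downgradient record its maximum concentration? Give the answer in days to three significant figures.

34.0 days

For the 1D instantaneous-source solution, setting ∂C/∂t = 0 at fixed x gives v²t² + 2Dt − x² = 0, so t = (√(D² + v²x²) − D)/v².
√(D² + v²x²) = √(0.042² + 1.0² × 34²) = 34.00; v² = 1.
t = (34.00 − 0.042)/1 = 34.0 days (vs. the pure-advection estimate x/v = 34.0 d).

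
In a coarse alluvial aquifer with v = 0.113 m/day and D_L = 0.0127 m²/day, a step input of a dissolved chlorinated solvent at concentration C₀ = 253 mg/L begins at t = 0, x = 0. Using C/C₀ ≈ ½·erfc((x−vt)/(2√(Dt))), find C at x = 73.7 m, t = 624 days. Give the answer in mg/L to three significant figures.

For a continuous step input, C/C₀ ≈ ½·erfc((x−vt)/(2√(Dt))).
vt = 0.113 × 624 = 70.512 m and 2√(Dt) = 2√(0.0127 × 624) = 5.630 m.
Argument (x−vt)/(2√(Dt)) = (73.7 − 70.512)/5.630 = 0.5663; ½·erfc(0.5663) = 0.2116.
C = 253 × 0.2116 = 53.5 mg/L.

53.5 mg/L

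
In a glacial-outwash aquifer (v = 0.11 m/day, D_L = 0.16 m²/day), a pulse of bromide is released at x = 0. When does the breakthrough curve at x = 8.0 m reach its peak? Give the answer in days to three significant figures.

For the 1D instantaneous-source solution, setting ∂C/∂t = 0 at fixed x gives v²t² + 2Dt − x² = 0, so t = (√(D² + v²x²) − D)/v².
√(D² + v²x²) = √(0.16² + 0.11² × 8.0²) = 0.8944; v² = 0.0121.
t = (0.8944 − 0.16)/0.0121 = 60.7 days (vs. the pure-advection estimate x/v = 72.7 d).

60.7 days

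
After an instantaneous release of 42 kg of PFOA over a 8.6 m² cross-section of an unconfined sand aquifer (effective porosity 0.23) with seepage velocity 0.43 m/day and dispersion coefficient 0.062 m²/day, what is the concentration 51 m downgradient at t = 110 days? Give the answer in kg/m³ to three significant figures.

1.39 kg/m³

For an instantaneous plane source, C(x,t) = M/(n_e·A·√(4πDt)) · exp(−(x−vt)²/(4Dt)), with n_e·A the pore (flow) area.
Plume center vt = 0.43 × 110 = 47.3 m, so the well at 51 m is 3.7 m downgradient of the peak.
√(4πDt) = 9.258 m, giving peak height M/(n_e·A·√(4πDt)) = 42/(0.23 × 8.6 × 9.258) = 2.294 kg/m³.
(x−vt)²/(4Dt) = (3.7)²/(4 × 0.062 × 110) = 0.5018; exp(−0.5018) = 0.6054.
C = 2.294 × 0.6054 = 1.39 kg/m³.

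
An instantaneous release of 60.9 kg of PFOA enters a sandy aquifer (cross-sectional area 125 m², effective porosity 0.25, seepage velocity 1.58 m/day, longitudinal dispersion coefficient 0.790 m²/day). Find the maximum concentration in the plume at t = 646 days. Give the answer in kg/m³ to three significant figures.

The peak of an instantaneous 1D plume sits at x = vt; there the Gaussian factor is 1 and C_max = M/(n_e·A·√(4πDt)), where n_e·A is the pore area the mass is dissolved in.
√(4πDt) = √(4π × 0.790 × 646) = 80.08 m, so C_max = 60.9/(0.25 × 125 × 80.08) = 0.0243 kg/m³.

0.0243 kg/m³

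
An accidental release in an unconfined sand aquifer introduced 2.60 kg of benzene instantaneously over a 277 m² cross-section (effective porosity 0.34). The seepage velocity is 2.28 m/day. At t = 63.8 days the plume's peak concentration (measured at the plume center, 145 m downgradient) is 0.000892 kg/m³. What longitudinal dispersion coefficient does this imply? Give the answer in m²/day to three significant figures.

1.19 m²/day

At the plume center C_max = M/(n_e·A·√(4πDt)), so D = M²/(4πt·(n_e·A·C_max)²).
n_e·A·C_max = 0.34 × 277 × 0.000892 = 0.08401 kg/m.
D = 2.60²/(4π × 63.8 × 0.08401²) = 1.19 m²/day.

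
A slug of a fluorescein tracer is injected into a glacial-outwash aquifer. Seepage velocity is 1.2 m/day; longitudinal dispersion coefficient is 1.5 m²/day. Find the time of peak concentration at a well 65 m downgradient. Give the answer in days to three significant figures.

For the 1D instantaneous-source solution, setting ∂C/∂t = 0 at fixed x gives v²t² + 2Dt − x² = 0, so t = (√(D² + v²x²) − D)/v².
√(D² + v²x²) = √(1.5² + 1.2² × 65²) = 78.01; v² = 1.44.
t = (78.01 − 1.5)/1.44 = 53.1 days (vs. the pure-advection estimate x/v = 54.2 d).

53.1 days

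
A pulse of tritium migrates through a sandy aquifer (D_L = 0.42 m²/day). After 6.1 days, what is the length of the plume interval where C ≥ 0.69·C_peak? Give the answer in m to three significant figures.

The plume is Gaussian with σ = √(2Dt) = √(2 × 0.42 × 6.1) = 2.264 m.
C/C_peak = exp(−Δx²/(2σ²)) = 0.69 ⇒ Δx = σ·√(−2 ln 0.69) = 2.264 × 0.8615 = 1.950 m.
Width = 2Δx = 3.90 m.

3.90 m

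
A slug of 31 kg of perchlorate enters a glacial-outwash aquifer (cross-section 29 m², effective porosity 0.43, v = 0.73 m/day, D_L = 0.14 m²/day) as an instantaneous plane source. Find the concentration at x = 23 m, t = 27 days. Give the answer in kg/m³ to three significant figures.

For an instantaneous plane source, C(x,t) = M/(n_e·A·√(4πDt)) · exp(−(x−vt)²/(4Dt)), with n_e·A the pore (flow) area.
Plume center vt = 0.73 × 27 = 19.71 m, so the well at 23 m is 3.29 m downgradient of the peak.
√(4πDt) = 6.892 m, giving peak height M/(n_e·A·√(4πDt)) = 31/(0.43 × 29 × 6.892) = 0.3607 kg/m³.
(x−vt)²/(4Dt) = (3.29)²/(4 × 0.14 × 27) = 0.7159; exp(−0.7159) = 0.4888.
C = 0.3607 × 0.4888 = 0.176 kg/m³.

0.176 kg/m³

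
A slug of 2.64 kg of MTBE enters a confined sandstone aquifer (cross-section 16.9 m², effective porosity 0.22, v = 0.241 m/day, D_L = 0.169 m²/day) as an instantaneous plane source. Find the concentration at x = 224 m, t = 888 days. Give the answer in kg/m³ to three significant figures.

For an instantaneous plane source, C(x,t) = M/(n_e·A·√(4πDt)) · exp(−(x−vt)²/(4Dt)), with n_e·A the pore (flow) area.
Plume center vt = 0.241 × 888 = 214.008 m, so the well at 224 m is 9.992 m downgradient of the peak.
√(4πDt) = 43.43 m, giving peak height M/(n_e·A·√(4πDt)) = 2.64/(0.22 × 16.9 × 43.43) = 0.01635 kg/m³.
(x−vt)²/(4Dt) = (9.992)²/(4 × 0.169 × 888) = 0.1663; exp(−0.1663) = 0.8468.
C = 0.01635 × 0.8468 = 0.0138 kg/m³.

0.0138 kg/m³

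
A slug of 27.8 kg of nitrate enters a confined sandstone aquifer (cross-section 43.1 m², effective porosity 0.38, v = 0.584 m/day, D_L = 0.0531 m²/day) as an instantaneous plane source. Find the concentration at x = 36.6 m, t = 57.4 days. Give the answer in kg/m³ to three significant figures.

For an instantaneous plane source, C(x,t) = M/(n_e·A·√(4πDt)) · exp(−(x−vt)²/(4Dt)), with n_e·A the pore (flow) area.
Plume center vt = 0.584 × 57.4 = 33.5216 m, so the well at 36.6 m is 3.0784 m downgradient of the peak.
√(4πDt) = 6.189 m, giving peak height M/(n_e·A·√(4πDt)) = 27.8/(0.38 × 43.1 × 6.189) = 0.2743 kg/m³.
(x−vt)²/(4Dt) = (3.0784)²/(4 × 0.0531 × 57.4) = 0.7773; exp(−0.7773) = 0.4596.
C = 0.2743 × 0.4596 = 0.126 kg/m³.

0.126 kg/m³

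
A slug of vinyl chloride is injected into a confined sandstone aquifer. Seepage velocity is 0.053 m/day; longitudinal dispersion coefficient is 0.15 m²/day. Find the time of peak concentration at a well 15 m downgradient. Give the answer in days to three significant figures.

For the 1D instantaneous-source solution, setting ∂C/∂t = 0 at fixed x gives v²t² + 2Dt − x² = 0, so t = (√(D² + v²x²) − D)/v².
√(D² + v²x²) = √(0.15² + 0.053² × 15²) = 0.8090; v² = 0.002809.
t = (0.8090 − 0.15)/0.002809 = 235 days (vs. the pure-advection estimate x/v = 283 d).

235 days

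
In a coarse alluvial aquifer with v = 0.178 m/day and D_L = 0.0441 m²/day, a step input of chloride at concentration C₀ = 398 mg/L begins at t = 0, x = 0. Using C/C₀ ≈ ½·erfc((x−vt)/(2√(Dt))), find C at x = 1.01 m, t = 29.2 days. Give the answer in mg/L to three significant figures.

396 mg/L

For a continuous step input, C/C₀ ≈ ½·erfc((x−vt)/(2√(Dt))).
vt = 0.178 × 29.2 = 5.1976 m and 2√(Dt) = 2√(0.0441 × 29.2) = 2.270 m.
Argument (x−vt)/(2√(Dt)) = (1.01 − 5.1976)/2.270 = -1.845; ½·erfc(-1.845) = 0.9955.
C = 398 × 0.9955 = 396 mg/L.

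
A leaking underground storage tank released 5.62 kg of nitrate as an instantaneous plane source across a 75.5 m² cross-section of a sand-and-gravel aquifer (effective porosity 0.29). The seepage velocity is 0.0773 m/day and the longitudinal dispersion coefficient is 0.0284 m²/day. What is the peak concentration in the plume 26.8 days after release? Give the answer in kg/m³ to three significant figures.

0.0830 kg/m³

The peak of an instantaneous 1D plume sits at x = vt; there the Gaussian factor is 1 and C_max = M/(n_e·A·√(4πDt)), where n_e·A is the pore area the mass is dissolved in.
√(4πDt) = √(4π × 0.0284 × 26.8) = 3.093 m, so C_max = 5.62/(0.29 × 75.5 × 3.093) = 0.0830 kg/m³.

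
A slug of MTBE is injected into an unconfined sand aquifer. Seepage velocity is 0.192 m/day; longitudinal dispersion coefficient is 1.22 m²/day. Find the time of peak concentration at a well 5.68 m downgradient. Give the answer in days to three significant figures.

For the 1D instantaneous-source solution, setting ∂C/∂t = 0 at fixed x gives v²t² + 2Dt − x² = 0, so t = (√(D² + v²x²) − D)/v².
√(D² + v²x²) = √(1.22² + 0.192² × 5.68²) = 1.636; v² = 0.036864.
t = (1.636 − 1.22)/0.036864 = 11.3 days (vs. the pure-advection estimate x/v = 29.6 d).

11.3 days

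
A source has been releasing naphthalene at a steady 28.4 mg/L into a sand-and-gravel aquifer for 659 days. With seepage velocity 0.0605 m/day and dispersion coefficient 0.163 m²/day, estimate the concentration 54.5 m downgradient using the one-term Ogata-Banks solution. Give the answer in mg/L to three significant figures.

4.52 mg/L

For a continuous step input, C/C₀ ≈ ½·erfc((x−vt)/(2√(Dt))).
vt = 0.0605 × 659 = 39.8695 m and 2√(Dt) = 2√(0.163 × 659) = 20.73 m.
Argument (x−vt)/(2√(Dt)) = (54.5 − 39.8695)/20.73 = 0.7058; ½·erfc(0.7058) = 0.1591.
C = 28.4 × 0.1591 = 4.52 mg/L.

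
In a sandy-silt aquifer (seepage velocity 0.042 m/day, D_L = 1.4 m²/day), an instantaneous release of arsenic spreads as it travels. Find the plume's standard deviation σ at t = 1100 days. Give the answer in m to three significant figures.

Dispersive spreading gives a Gaussian with σ² = 2Dt; advection only shifts the center.
σ = √(2 × 1.4 × 1100) = 55.5 m.

55.5 m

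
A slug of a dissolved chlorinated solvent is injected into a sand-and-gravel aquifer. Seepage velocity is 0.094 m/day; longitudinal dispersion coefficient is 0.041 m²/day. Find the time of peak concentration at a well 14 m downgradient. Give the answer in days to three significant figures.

For the 1D instantaneous-source solution, setting ∂C/∂t = 0 at fixed x gives v²t² + 2Dt − x² = 0, so t = (√(D² + v²x²) − D)/v².
√(D² + v²x²) = √(0.041² + 0.094² × 14²) = 1.317; v² = 0.008836.
t = (1.317 − 0.041)/0.008836 = 144 days (vs. the pure-advection estimate x/v = 149 d).

144 days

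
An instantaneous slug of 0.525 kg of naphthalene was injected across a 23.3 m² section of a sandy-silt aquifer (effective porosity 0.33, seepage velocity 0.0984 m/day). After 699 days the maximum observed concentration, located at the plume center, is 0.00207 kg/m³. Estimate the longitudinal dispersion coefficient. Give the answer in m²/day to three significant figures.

0.124 m²/day

At the plume center C_max = M/(n_e·A·√(4πDt)), so D = M²/(4πt·(n_e·A·C_max)²).
n_e·A·C_max = 0.33 × 23.3 × 0.00207 = 0.01592 kg/m.
D = 0.525²/(4π × 699 × 0.01592²) = 0.124 m²/day.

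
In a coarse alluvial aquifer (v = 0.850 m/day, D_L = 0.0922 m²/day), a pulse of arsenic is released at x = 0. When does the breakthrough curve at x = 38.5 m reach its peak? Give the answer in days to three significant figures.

For the 1D instantaneous-source solution, setting ∂C/∂t = 0 at fixed x gives v²t² + 2Dt − x² = 0, so t = (√(D² + v²x²) − D)/v².
√(D² + v²x²) = √(0.0922² + 0.850² × 38.5²) = 32.73; v² = 0.7225.
t = (32.73 − 0.0922)/0.7225 = 45.2 days (vs. the pure-advection estimate x/v = 45.3 d).

45.2 days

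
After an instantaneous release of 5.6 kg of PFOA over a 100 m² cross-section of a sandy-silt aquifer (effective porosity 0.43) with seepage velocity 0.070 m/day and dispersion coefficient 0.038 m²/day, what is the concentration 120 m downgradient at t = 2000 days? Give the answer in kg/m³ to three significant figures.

0.00113 kg/m³

For an instantaneous plane source, C(x,t) = M/(n_e·A·√(4πDt)) · exp(−(x−vt)²/(4Dt)), with n_e·A the pore (flow) area.
Plume center vt = 0.070 × 2000 = 140 m, so the well at 120 m is 20 m upgradient of the peak.
√(4πDt) = 30.90 m, giving peak height M/(n_e·A·√(4πDt)) = 5.6/(0.43 × 100 × 30.90) = 0.004215 kg/m³.
(x−vt)²/(4Dt) = (-20)²/(4 × 0.038 × 2000) = 1.316; exp(−1.316) = 0.2682.
C = 0.004215 × 0.2682 = 0.00113 kg/m³.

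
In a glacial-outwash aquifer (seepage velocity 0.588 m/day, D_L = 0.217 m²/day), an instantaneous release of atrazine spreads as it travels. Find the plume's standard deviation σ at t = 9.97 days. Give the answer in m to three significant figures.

Dispersive spreading gives a Gaussian with σ² = 2Dt; advection only shifts the center.
σ = √(2 × 0.217 × 9.97) = 2.08 m.

2.08 m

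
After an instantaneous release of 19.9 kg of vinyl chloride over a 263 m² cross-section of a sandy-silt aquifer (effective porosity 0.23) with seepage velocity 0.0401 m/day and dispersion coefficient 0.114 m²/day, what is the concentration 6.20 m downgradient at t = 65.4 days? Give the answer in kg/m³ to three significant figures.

0.0221 kg/m³

For an instantaneous plane source, C(x,t) = M/(n_e·A·√(4πDt)) · exp(−(x−vt)²/(4Dt)), with n_e·A the pore (flow) area.
Plume center vt = 0.0401 × 65.4 = 2.62254 m, so the well at 6.20 m is 3.57746 m downgradient of the peak.
√(4πDt) = 9.679 m, giving peak height M/(n_e·A·√(4πDt)) = 19.9/(0.23 × 263 × 9.679) = 0.03399 kg/m³.
(x−vt)²/(4Dt) = (3.57746)²/(4 × 0.114 × 65.4) = 0.4291; exp(−0.4291) = 0.6511.
C = 0.03399 × 0.6511 = 0.0221 kg/m³.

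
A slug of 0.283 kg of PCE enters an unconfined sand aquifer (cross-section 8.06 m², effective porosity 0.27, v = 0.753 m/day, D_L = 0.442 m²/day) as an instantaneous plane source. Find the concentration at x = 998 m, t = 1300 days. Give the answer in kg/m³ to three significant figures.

For an instantaneous plane source, C(x,t) = M/(n_e·A·√(4πDt)) · exp(−(x−vt)²/(4Dt)), with n_e·A the pore (flow) area.
Plume center vt = 0.753 × 1300 = 978.9 m, so the well at 998 m is 19.1 m downgradient of the peak.
√(4πDt) = 84.97 m, giving peak height M/(n_e·A·√(4πDt)) = 0.283/(0.27 × 8.06 × 84.97) = 0.001530 kg/m³.
(x−vt)²/(4Dt) = (19.1)²/(4 × 0.442 × 1300) = 0.1587; exp(−0.1587) = 0.8533.
C = 0.001530 × 0.8533 = 0.00131 kg/m³.

0.00131 kg/m³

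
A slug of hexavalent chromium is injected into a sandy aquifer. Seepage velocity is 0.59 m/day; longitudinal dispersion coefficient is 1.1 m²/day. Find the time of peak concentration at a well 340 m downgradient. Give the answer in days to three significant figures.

For the 1D instantaneous-source solution, setting ∂C/∂t = 0 at fixed x gives v²t² + 2Dt − x² = 0, so t = (√(D² + v²x²) − D)/v².
√(D² + v²x²) = √(1.1² + 0.59² × 340²) = 200.6; v² = 0.3481.
t = (200.6 − 1.1)/0.3481 = 573 days (vs. the pure-advection estimate x/v = 576 d).

573 days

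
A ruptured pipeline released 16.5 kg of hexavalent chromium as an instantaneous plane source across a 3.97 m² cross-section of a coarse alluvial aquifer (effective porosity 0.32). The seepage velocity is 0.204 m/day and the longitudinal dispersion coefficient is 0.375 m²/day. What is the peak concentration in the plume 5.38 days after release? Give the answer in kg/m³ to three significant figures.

The peak of an instantaneous 1D plume sits at x = vt; there the Gaussian factor is 1 and C_max = M/(n_e·A·√(4πDt)), where n_e·A is the pore area the mass is dissolved in.
√(4πDt) = √(4π × 0.375 × 5.38) = 5.035 m, so C_max = 16.5/(0.32 × 3.97 × 5.035) = 2.58 kg/m³.

2.58 kg/m³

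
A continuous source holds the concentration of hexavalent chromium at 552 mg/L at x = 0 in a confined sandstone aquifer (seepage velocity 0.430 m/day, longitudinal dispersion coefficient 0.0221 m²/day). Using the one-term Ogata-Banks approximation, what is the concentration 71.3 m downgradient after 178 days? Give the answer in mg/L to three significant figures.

535 mg/L

For a continuous step input, C/C₀ ≈ ½·erfc((x−vt)/(2√(Dt))).
vt = 0.430 × 178 = 76.54 m and 2√(Dt) = 2√(0.0221 × 178) = 3.967 m.
Argument (x−vt)/(2√(Dt)) = (71.3 − 76.54)/3.967 = -1.321; ½·erfc(-1.321) = 0.9691.
C = 552 × 0.9691 = 535 mg/L.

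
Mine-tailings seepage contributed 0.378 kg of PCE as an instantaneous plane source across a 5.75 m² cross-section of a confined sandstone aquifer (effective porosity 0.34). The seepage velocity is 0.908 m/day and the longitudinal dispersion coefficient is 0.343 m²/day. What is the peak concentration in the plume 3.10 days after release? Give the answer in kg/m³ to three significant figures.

The peak of an instantaneous 1D plume sits at x = vt; there the Gaussian factor is 1 and C_max = M/(n_e·A·√(4πDt)), where n_e·A is the pore area the mass is dissolved in.
√(4πDt) = √(4π × 0.343 × 3.10) = 3.655 m, so C_max = 0.378/(0.34 × 5.75 × 3.655) = 0.0529 kg/m³.

0.0529 kg/m³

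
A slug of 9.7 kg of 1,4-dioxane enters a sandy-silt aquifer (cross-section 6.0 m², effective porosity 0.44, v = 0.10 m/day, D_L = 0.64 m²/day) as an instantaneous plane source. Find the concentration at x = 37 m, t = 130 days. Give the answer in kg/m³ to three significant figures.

For an instantaneous plane source, C(x,t) = M/(n_e·A·√(4πDt)) · exp(−(x−vt)²/(4Dt)), with n_e·A the pore (flow) area.
Plume center vt = 0.10 × 130 = 13 m, so the well at 37 m is 24 m downgradient of the peak.
√(4πDt) = 32.33 m, giving peak height M/(n_e·A·√(4πDt)) = 9.7/(0.44 × 6.0 × 32.33) = 0.1136 kg/m³.
(x−vt)²/(4Dt) = (24)²/(4 × 0.64 × 130) = 1.731; exp(−1.731) = 0.1771.
C = 0.1136 × 0.1771 = 0.0201 kg/m³.

0.0201 kg/m³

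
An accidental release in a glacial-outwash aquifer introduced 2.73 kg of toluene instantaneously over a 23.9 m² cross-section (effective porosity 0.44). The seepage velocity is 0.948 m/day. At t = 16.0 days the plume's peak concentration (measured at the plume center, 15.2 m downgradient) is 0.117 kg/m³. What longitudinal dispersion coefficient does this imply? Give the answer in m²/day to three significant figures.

At the plume center C_max = M/(n_e·A·√(4πDt)), so D = M²/(4πt·(n_e·A·C_max)²).
n_e·A·C_max = 0.44 × 23.9 × 0.117 = 1.230 kg/m.
D = 2.73²/(4π × 16.0 × 1.230²) = 0.0245 m²/day.

0.0245 m²/day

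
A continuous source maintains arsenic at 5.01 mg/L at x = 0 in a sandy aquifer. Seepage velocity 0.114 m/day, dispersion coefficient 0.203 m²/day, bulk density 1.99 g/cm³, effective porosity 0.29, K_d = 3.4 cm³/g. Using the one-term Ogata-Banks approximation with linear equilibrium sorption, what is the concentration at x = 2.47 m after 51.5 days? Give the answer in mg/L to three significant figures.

Retardation factor R = 1 + ρ_b·K_d/n = 1 + 1.99 × 3.4/0.29 = 24.33.
Sorption retards both mechanisms: v_R = v/R = 0.004686 m/day, D_R = D/R = 0.008344 m²/day.
v_R·t = 0.004686 × 51.5 = 0.241329 m; 2√(D_R t) = 1.311 m; argument = (2.47 − 0.241329)/1.311 = 1.700.
C = C₀ × ½·erfc(1.700) = 5.01 × 0.008105 = 0.0406 mg/L.

0.0406 mg/L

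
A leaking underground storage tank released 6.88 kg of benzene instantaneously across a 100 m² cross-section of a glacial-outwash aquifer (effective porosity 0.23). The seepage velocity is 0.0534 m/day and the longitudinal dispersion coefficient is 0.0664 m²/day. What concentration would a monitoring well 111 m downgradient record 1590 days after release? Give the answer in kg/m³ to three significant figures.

For an instantaneous plane source, C(x,t) = M/(n_e·A·√(4πDt)) · exp(−(x−vt)²/(4Dt)), with n_e·A the pore (flow) area.
Plume center vt = 0.0534 × 1590 = 84.906 m, so the well at 111 m is 26.094 m downgradient of the peak.
√(4πDt) = 36.42 m, giving peak height M/(n_e·A·√(4πDt)) = 6.88/(0.23 × 100 × 36.42) = 0.008213 kg/m³.
(x−vt)²/(4Dt) = (26.094)²/(4 × 0.0664 × 1590) = 1.612; exp(−1.612) = 0.1995.
C = 0.008213 × 0.1995 = 0.00164 kg/m³.

0.00164 kg/m³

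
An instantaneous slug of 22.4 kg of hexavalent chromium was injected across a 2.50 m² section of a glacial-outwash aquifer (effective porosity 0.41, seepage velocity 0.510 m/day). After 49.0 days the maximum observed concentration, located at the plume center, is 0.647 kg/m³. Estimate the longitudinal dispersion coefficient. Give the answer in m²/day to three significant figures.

At the plume center C_max = M/(n_e·A·√(4πDt)), so D = M²/(4πt·(n_e·A·C_max)²).
n_e·A·C_max = 0.41 × 2.50 × 0.647 = 0.6632 kg/m.
D = 22.4²/(4π × 49.0 × 0.6632²) = 1.85 m²/day.

1.85 m²/day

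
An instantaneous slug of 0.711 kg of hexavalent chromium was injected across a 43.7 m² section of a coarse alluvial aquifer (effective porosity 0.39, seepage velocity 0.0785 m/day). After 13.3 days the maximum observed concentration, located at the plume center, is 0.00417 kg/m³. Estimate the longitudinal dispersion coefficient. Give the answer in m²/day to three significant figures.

At the plume center C_max = M/(n_e·A·√(4πDt)), so D = M²/(4πt·(n_e·A·C_max)²).
n_e·A·C_max = 0.39 × 43.7 × 0.00417 = 0.07107 kg/m.
D = 0.711²/(4π × 13.3 × 0.07107²) = 0.599 m²/day.

0.599 m²/day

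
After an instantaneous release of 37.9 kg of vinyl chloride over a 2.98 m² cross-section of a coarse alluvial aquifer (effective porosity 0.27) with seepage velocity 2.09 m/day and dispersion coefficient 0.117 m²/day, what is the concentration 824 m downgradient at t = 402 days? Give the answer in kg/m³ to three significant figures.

0.482 kg/m³

For an instantaneous plane source, C(x,t) = M/(n_e·A·√(4πDt)) · exp(−(x−vt)²/(4Dt)), with n_e·A the pore (flow) area.
Plume center vt = 2.09 × 402 = 840.18 m, so the well at 824 m is 16.18 m upgradient of the peak.
√(4πDt) = 24.31 m, giving peak height M/(n_e·A·√(4πDt)) = 37.9/(0.27 × 2.98 × 24.31) = 1.938 kg/m³.
(x−vt)²/(4Dt) = (-16.18)²/(4 × 0.117 × 402) = 1.392; exp(−1.392) = 0.2486.
C = 1.938 × 0.2486 = 0.482 kg/m³.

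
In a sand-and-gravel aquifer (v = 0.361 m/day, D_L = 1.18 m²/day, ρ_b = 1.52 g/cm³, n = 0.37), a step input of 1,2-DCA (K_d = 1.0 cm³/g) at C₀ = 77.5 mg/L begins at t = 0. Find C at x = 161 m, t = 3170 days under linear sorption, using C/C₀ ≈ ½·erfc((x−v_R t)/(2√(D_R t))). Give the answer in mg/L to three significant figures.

Retardation factor R = 1 + ρ_b·K_d/n = 1 + 1.52 × 1.0/0.37 = 5.108.
Sorption retards both mechanisms: v_R = v/R = 0.07067 m/day, D_R = D/R = 0.2310 m²/day.
v_R·t = 0.07067 × 3170 = 224.0239 m; 2√(D_R t) = 54.12 m; argument = (161 − 224.0239)/54.12 = -1.165.
C = C₀ × ½·erfc(-1.165) = 77.5 × 0.9503 = 73.6 mg/L.

73.6 mg/L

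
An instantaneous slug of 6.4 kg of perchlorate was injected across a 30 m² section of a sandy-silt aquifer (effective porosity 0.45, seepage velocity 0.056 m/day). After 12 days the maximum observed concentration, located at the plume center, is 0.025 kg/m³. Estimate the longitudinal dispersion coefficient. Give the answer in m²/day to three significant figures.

2.38 m²/day

At the plume center C_max = M/(n_e·A·√(4πDt)), so D = M²/(4πt·(n_e·A·C_max)²).
n_e·A·C_max = 0.45 × 30 × 0.025 = 0.3375 kg/m.
D = 6.4²/(4π × 12 × 0.3375²) = 2.38 m²/day.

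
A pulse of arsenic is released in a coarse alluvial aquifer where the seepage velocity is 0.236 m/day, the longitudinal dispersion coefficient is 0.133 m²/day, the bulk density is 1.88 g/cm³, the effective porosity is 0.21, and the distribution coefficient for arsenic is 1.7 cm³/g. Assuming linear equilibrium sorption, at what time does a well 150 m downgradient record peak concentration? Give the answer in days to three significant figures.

Retardation factor R = 1 + ρ_b·K_d/n = 1 + 1.88 × 1.7/0.21 = 16.22.
Sorption retards both mechanisms: v_R = v/R = 0.01455 m/day, D_R = D/R = 0.008200 m²/day.
Peak time from v_R²t² + 2D_R t − x² = 0: t = (√(D_R² + v_R²x²) − D_R)/v_R².
√(D_R² + v_R²x²) = √(0.008200² + 0.01455² × 150²) = 2.183; v_R² = 0.0002117.
t = (2.183 − 0.008200)/0.0002117 = 10300 days.

10300 days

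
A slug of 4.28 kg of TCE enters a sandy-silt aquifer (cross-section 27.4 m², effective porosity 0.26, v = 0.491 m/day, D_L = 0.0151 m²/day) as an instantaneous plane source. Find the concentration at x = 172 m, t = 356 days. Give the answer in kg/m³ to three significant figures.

0.0508 kg/m³

For an instantaneous plane source, C(x,t) = M/(n_e·A·√(4πDt)) · exp(−(x−vt)²/(4Dt)), with n_e·A the pore (flow) area.
Plume center vt = 0.491 × 356 = 174.796 m, so the well at 172 m is 2.796 m upgradient of the peak.
√(4πDt) = 8.219 m, giving peak height M/(n_e·A·√(4πDt)) = 4.28/(0.26 × 27.4 × 8.219) = 0.07310 kg/m³.
(x−vt)²/(4Dt) = (-2.796)²/(4 × 0.0151 × 356) = 0.3636; exp(−0.3636) = 0.6952.
C = 0.07310 × 0.6952 = 0.0508 kg/m³.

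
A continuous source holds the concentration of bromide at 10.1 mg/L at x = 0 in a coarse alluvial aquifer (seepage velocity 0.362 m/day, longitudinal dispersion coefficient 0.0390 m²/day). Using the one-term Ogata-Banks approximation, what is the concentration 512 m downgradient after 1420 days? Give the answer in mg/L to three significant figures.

For a continuous step input, C/C₀ ≈ ½·erfc((x−vt)/(2√(Dt))).
vt = 0.362 × 1420 = 514.04 m and 2√(Dt) = 2√(0.0390 × 1420) = 14.88 m.
Argument (x−vt)/(2√(Dt)) = (512 − 514.04)/14.88 = -0.1371; ½·erfc(-0.1371) = 0.5769.
C = 10.1 × 0.5769 = 5.83 mg/L.

5.83 mg/L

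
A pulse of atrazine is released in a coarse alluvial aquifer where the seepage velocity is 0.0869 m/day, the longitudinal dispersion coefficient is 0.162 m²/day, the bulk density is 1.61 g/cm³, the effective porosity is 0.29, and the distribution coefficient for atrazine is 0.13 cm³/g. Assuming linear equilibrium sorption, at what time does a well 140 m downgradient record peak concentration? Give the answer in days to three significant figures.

2740 days

Retardation factor R = 1 + ρ_b·K_d/n = 1 + 1.61 × 0.13/0.29 = 1.722.
Sorption retards both mechanisms: v_R = v/R = 0.05046 m/day, D_R = D/R = 0.09408 m²/day.
Peak time from v_R²t² + 2D_R t − x² = 0: t = (√(D_R² + v_R²x²) − D_R)/v_R².
√(D_R² + v_R²x²) = √(0.09408² + 0.05046² × 140²) = 7.065; v_R² = 0.002546.
t = (7.065 − 0.09408)/0.002546 = 2740 days.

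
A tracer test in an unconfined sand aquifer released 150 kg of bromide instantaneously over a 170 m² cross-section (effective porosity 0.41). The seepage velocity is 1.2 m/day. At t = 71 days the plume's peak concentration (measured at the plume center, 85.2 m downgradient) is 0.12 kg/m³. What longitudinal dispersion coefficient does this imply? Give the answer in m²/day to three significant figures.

At the plume center C_max = M/(n_e·A·√(4πDt)), so D = M²/(4πt·(n_e·A·C_max)²).
n_e·A·C_max = 0.41 × 170 × 0.12 = 8.364 kg/m.
D = 150²/(4π × 71 × 8.364²) = 0.360 m²/day.

0.360 m²/day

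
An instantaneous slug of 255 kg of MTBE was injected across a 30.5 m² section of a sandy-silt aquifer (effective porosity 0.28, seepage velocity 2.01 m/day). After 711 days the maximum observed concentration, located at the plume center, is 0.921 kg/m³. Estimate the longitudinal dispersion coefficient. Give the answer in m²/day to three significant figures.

0.118 m²/day

At the plume center C_max = M/(n_e·A·√(4πDt)), so D = M²/(4πt·(n_e·A·C_max)²).
n_e·A·C_max = 0.28 × 30.5 × 0.921 = 7.865 kg/m.
D = 255²/(4π × 711 × 7.865²) = 0.118 m²/day.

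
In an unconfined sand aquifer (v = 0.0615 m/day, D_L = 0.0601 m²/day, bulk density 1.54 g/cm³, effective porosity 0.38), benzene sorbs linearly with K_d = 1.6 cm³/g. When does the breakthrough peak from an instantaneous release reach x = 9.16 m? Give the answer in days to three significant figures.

1000 days

Retardation factor R = 1 + ρ_b·K_d/n = 1 + 1.54 × 1.6/0.38 = 7.484.
Sorption retards both mechanisms: v_R = v/R = 0.008218 m/day, D_R = D/R = 0.008030 m²/day.
Peak time from v_R²t² + 2D_R t − x² = 0: t = (√(D_R² + v_R²x²) − D_R)/v_R².
√(D_R² + v_R²x²) = √(0.008030² + 0.008218² × 9.16²) = 0.07570; v_R² = 6.754e-05.
t = (0.07570 − 0.008030)/6.754e-05 = 1000 days.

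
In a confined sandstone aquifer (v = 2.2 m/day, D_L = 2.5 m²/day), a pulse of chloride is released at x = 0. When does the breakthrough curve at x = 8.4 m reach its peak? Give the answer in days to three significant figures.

3.34 days

For the 1D instantaneous-source solution, setting ∂C/∂t = 0 at fixed x gives v²t² + 2Dt − x² = 0, so t = (√(D² + v²x²) − D)/v².
√(D² + v²x²) = √(2.5² + 2.2² × 8.4²) = 18.65; v² = 4.84.
t = (18.65 − 2.5)/4.84 = 3.34 days (vs. the pure-advection estimate x/v = 3.82 d).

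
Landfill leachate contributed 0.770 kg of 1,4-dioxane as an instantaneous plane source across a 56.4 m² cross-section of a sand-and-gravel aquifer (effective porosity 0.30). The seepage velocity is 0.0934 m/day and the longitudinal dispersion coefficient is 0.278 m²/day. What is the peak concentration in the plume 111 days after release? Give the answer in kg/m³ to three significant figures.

The peak of an instantaneous 1D plume sits at x = vt; there the Gaussian factor is 1 and C_max = M/(n_e·A·√(4πDt)), where n_e·A is the pore area the mass is dissolved in.
√(4πDt) = √(4π × 0.278 × 111) = 19.69 m, so C_max = 0.770/(0.30 × 56.4 × 19.69) = 0.00231 kg/m³.

0.00231 kg/m³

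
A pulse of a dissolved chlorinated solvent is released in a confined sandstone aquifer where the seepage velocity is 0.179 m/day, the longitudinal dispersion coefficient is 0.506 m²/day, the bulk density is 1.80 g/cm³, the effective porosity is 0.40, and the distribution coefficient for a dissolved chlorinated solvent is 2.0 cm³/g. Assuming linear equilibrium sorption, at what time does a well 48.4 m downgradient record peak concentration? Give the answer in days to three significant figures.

Retardation factor R = 1 + ρ_b·K_d/n = 1 + 1.80 × 2.0/0.40 = 10.00.
Sorption retards both mechanisms: v_R = v/R = 0.01790 m/day, D_R = D/R = 0.05060 m²/day.
Peak time from v_R²t² + 2D_R t − x² = 0: t = (√(D_R² + v_R²x²) − D_R)/v_R².
√(D_R² + v_R²x²) = √(0.05060² + 0.01790² × 48.4²) = 0.8678; v_R² = 0.0003204.
t = (0.8678 − 0.05060)/0.0003204 = 2550 days.

2550 days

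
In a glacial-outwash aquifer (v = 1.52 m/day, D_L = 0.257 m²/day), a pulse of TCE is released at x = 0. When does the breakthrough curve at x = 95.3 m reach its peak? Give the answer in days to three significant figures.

For the 1D instantaneous-source solution, setting ∂C/∂t = 0 at fixed x gives v²t² + 2Dt − x² = 0, so t = (√(D² + v²x²) − D)/v².
√(D² + v²x²) = √(0.257² + 1.52² × 95.3²) = 144.9; v² = 2.3104.
t = (144.9 − 0.257)/2.3104 = 62.6 days (vs. the pure-advection estimate x/v = 62.7 d).

62.6 days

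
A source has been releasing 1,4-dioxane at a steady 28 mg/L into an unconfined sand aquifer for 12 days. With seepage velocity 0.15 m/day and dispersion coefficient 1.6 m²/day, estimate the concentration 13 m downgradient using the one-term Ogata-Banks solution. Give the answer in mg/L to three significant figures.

For a continuous step input, C/C₀ ≈ ½·erfc((x−vt)/(2√(Dt))).
vt = 0.15 × 12 = 1.8 m and 2√(Dt) = 2√(1.6 × 12) = 8.764 m.
Argument (x−vt)/(2√(Dt)) = (13 − 1.8)/8.764 = 1.278; ½·erfc(1.278) = 0.03535.
C = 28 × 0.03535 = 0.990 mg/L.

0.990 mg/L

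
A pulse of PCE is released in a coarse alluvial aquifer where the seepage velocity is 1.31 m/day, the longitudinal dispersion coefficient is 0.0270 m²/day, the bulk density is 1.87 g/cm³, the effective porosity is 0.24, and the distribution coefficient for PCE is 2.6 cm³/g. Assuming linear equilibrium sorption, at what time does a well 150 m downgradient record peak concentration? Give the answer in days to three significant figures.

2430 days

Retardation factor R = 1 + ρ_b·K_d/n = 1 + 1.87 × 2.6/0.24 = 21.26.
Sorption retards both mechanisms: v_R = v/R = 0.06162 m/day, D_R = D/R = 0.001270 m²/day.
Peak time from v_R²t² + 2D_R t − x² = 0: t = (√(D_R² + v_R²x²) − D_R)/v_R².
√(D_R² + v_R²x²) = √(0.001270² + 0.06162² × 150²) = 9.243; v_R² = 0.003797.
t = (9.243 − 0.001270)/0.003797 = 2430 days.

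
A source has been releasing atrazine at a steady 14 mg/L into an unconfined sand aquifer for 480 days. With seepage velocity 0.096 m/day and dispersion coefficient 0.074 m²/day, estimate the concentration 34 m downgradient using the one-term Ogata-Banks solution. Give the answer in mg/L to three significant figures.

For a continuous step input, C/C₀ ≈ ½·erfc((x−vt)/(2√(Dt))).
vt = 0.096 × 480 = 46.08 m and 2√(Dt) = 2√(0.074 × 480) = 11.92 m.
Argument (x−vt)/(2√(Dt)) = (34 − 46.08)/11.92 = -1.013; ½·erfc(-1.013) = 0.9240.
C = 14 × 0.9240 = 12.9 mg/L.

12.9 mg/L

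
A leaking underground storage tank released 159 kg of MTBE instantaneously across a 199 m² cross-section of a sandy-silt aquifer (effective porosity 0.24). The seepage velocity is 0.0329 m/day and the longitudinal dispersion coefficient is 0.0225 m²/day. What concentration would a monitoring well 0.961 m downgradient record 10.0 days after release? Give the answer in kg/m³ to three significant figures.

1.27 kg/m³

For an instantaneous plane source, C(x,t) = M/(n_e·A·√(4πDt)) · exp(−(x−vt)²/(4Dt)), with n_e·A the pore (flow) area.
Plume center vt = 0.0329 × 10.0 = 0.329 m, so the well at 0.961 m is 0.632 m downgradient of the peak.
√(4πDt) = 1.681 m, giving peak height M/(n_e·A·√(4πDt)) = 159/(0.24 × 199 × 1.681) = 1.980 kg/m³.
(x−vt)²/(4Dt) = (0.632)²/(4 × 0.0225 × 10.0) = 0.4438; exp(−0.4438) = 0.6416.
C = 1.980 × 0.6416 = 1.27 kg/m³.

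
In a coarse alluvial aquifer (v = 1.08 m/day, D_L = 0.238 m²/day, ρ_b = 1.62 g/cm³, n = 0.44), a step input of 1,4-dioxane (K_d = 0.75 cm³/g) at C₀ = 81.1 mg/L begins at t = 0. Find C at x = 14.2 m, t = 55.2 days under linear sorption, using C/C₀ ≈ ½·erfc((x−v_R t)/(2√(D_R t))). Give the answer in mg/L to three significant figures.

Retardation factor R = 1 + ρ_b·K_d/n = 1 + 1.62 × 0.75/0.44 = 3.761.
Sorption retards both mechanisms: v_R = v/R = 0.2872 m/day, D_R = D/R = 0.06328 m²/day.
v_R·t = 0.2872 × 55.2 = 15.85344 m; 2√(D_R t) = 3.738 m; argument = (14.2 − 15.85344)/3.738 = -0.4423.
C = C₀ × ½·erfc(-0.4423) = 81.1 × 0.7342 = 59.5 mg/L.

59.5 mg/L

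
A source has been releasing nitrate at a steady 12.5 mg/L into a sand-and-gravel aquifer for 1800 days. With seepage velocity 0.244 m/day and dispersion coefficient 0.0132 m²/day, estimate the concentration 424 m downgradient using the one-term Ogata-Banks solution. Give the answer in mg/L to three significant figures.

12.3 mg/L

For a continuous step input, C/C₀ ≈ ½·erfc((x−vt)/(2√(Dt))).
vt = 0.244 × 1800 = 439.2 m and 2√(Dt) = 2√(0.0132 × 1800) = 9.749 m.
Argument (x−vt)/(2√(Dt)) = (424 − 439.2)/9.749 = -1.559; ½·erfc(-1.559) = 0.9863.
C = 12.5 × 0.9863 = 12.3 mg/L.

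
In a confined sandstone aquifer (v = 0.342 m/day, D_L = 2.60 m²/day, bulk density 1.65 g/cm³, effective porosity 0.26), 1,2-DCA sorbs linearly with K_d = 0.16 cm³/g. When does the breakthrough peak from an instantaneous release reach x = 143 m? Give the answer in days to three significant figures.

Retardation factor R = 1 + ρ_b·K_d/n = 1 + 1.65 × 0.16/0.26 = 2.015.
Sorption retards both mechanisms: v_R = v/R = 0.1697 m/day, D_R = D/R = 1.290 m²/day.
Peak time from v_R²t² + 2D_R t − x² = 0: t = (√(D_R² + v_R²x²) − D_R)/v_R².
√(D_R² + v_R²x²) = √(1.290² + 0.1697² × 143²) = 24.30; v_R² = 0.02880.
t = (24.30 − 1.290)/0.02880 = 799 days.

799 days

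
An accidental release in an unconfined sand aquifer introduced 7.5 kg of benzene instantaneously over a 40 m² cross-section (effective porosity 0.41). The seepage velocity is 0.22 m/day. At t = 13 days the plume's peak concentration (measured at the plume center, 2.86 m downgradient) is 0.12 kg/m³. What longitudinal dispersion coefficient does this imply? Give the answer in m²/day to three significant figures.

At the plume center C_max = M/(n_e·A·√(4πDt)), so D = M²/(4πt·(n_e·A·C_max)²).
n_e·A·C_max = 0.41 × 40 × 0.12 = 1.968 kg/m.
D = 7.5²/(4π × 13 × 1.968²) = 0.0889 m²/day.

0.0889 m²/day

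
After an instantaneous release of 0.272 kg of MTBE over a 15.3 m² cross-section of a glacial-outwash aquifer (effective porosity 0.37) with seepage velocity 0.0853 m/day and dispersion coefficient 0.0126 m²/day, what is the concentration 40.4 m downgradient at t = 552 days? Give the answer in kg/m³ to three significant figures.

0.00103 kg/m³

For an instantaneous plane source, C(x,t) = M/(n_e·A·√(4πDt)) · exp(−(x−vt)²/(4Dt)), with n_e·A the pore (flow) area.
Plume center vt = 0.0853 × 552 = 47.0856 m, so the well at 40.4 m is 6.6856 m upgradient of the peak.
√(4πDt) = 9.349 m, giving peak height M/(n_e·A·√(4πDt)) = 0.272/(0.37 × 15.3 × 9.349) = 0.005139 kg/m³.
(x−vt)²/(4Dt) = (-6.6856)²/(4 × 0.0126 × 552) = 1.607; exp(−1.607) = 0.2005.
C = 0.005139 × 0.2005 = 0.00103 kg/m³.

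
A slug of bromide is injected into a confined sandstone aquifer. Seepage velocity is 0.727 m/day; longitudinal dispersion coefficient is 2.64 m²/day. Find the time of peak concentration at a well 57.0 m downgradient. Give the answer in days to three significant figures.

73.6 days

For the 1D instantaneous-source solution, setting ∂C/∂t = 0 at fixed x gives v²t² + 2Dt − x² = 0, so t = (√(D² + v²x²) − D)/v².
√(D² + v²x²) = √(2.64² + 0.727² × 57.0²) = 41.52; v² = 0.528529.
t = (41.52 − 2.64)/0.528529 = 73.6 days (vs. the pure-advection estimate x/v = 78.4 d).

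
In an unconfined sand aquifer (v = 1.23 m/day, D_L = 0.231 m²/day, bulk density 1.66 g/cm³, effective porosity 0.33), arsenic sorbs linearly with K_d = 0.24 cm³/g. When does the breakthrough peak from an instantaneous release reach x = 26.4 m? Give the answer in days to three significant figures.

Retardation factor R = 1 + ρ_b·K_d/n = 1 + 1.66 × 0.24/0.33 = 2.207.
Sorption retards both mechanisms: v_R = v/R = 0.5573 m/day, D_R = D/R = 0.1047 m²/day.
Peak time from v_R²t² + 2D_R t − x² = 0: t = (√(D_R² + v_R²x²) − D_R)/v_R².
√(D_R² + v_R²x²) = √(0.1047² + 0.5573² × 26.4²) = 14.71; v_R² = 0.3106.
t = (14.71 − 0.1047)/0.3106 = 47.0 days.

47.0 days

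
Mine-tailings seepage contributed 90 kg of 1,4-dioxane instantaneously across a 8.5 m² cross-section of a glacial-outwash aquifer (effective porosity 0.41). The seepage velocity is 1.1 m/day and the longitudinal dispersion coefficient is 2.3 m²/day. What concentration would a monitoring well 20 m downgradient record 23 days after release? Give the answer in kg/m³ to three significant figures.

For an instantaneous plane source, C(x,t) = M/(n_e·A·√(4πDt)) · exp(−(x−vt)²/(4Dt)), with n_e·A the pore (flow) area.
Plume center vt = 1.1 × 23 = 25.3 m, so the well at 20 m is 5.3 m upgradient of the peak.
√(4πDt) = 25.78 m, giving peak height M/(n_e·A·√(4πDt)) = 90/(0.41 × 8.5 × 25.78) = 1.002 kg/m³.
(x−vt)²/(4Dt) = (-5.3)²/(4 × 2.3 × 23) = 0.1328; exp(−0.1328) = 0.8756.
C = 1.002 × 0.8756 = 0.877 kg/m³.

0.877 kg/m³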